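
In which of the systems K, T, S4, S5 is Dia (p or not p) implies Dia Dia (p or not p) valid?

K-tableau for the negation not (Dia (p or not p) implies Dia Dia (p or not p)):
1. not (Dia (p or not p) implies Dia Dia (p or not p)), 0
2. Dia (p or not p), 0   [neg-implies-rule on 1]
3. not Dia Dia (p or not p), 0   [neg-implies-rule on 1]
4. p or not p, 1   [Dia-rule on 2: fresh world 1, 0R1]
5. not Dia (p or not p), 1   [neg-Dia-rule on 3 via 0R1]
6. not p, 1   [or-rule on 4 (branches; this branch)]
Accessibility: 0R1
Complete open branch: countermodel on a K-frame, so not valid in K.
T-tableau for the negation not (Dia (p or not p) implies Dia Dia (p or not p)):
1. not (Dia (p or not p) implies Dia Dia (p or not p)), 0
2. Dia (p or not p), 0   [neg-implies-rule on 1]
3. not Dia Dia (p or not p), 0   [neg-implies-rule on 1]
4. not Dia (p or not p), 0   [neg-Dia-rule on 3 via 0R0]
5. not (p or not p), 0   [neg-Dia-rule on 4 via 0R0]
6. not p, 0   [neg-or-rule on 5]
7. p, 0   [neg-or-rule on 5]
Accessibility: 0R0
Branch closes: p and not p both at 0.
Every branch closes (one shown): valid in T, hence also in S4, S5 (every theorem of T is a theorem of S4 and S5).

T, S4, S5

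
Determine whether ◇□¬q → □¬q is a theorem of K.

Invalid (countermodel exists)

Tableau for the negation ¬(◇□¬q → □¬q):
1. ¬(◇□¬q → □¬q), w0
2. ◇□¬q, w0
3. ¬□¬q, w0
4. □¬q, w1
5. q, w2
Accessibility: w0Rw1, w0Rw2
The negation has an open branch (countermodel exists).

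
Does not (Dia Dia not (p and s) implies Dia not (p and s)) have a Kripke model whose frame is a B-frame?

1. not (Dia Dia not (p and s) implies Dia not (p and s)), 0
2. Dia Dia not (p and s), 0
3. not Dia not (p and s), 0
4. p and s, 0
5. p, 0
6. s, 0
7. Dia not (p and s), 1
8. p and s, 1
9. p, 1
10. s, 1
11. not (p and s), 2
12. not s, 2
Accessibility: 0R0, 0R1, 1R0, 1R1, 1R2, 2R1, 2R2

Satisfiable (open branch found)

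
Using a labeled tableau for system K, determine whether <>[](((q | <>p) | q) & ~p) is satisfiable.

Satisfiable

1. <>[](((q | <>p) | q) & ~p), 0
2. [](((q | <>p) | q) & ~p), 1
Accessibility: 0R1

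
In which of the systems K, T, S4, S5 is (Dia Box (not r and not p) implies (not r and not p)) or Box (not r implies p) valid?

S4-tableau for the negation not ((Dia Box (not r and not p) implies (not r and not p)) or Box (not r implies p)):
1. not ((Dia Box (not r and not p) implies (not r and not p)) or Box (not r implies p)), w0
2. not (Dia Box (not r and not p) implies (not r and not p)), w0
3. not Box (not r implies p), w0
4. Dia Box (not r and not p), w0
5. not (not r and not p), w0
6. p, w0
7. not (not r implies p), w1
8. not r, w1
9. not p, w1
10. Box (not r and not p), w2
11. not r and not p, w2
12. not r, w2
13. not p, w2
Accessibility: w0Rw0, w0Rw1, w0Rw2, w1Rw1, w2Rw2
Complete open branch: countermodel on an S4-frame, so not valid in S4, nor in K, T (the same frame is also a K-frame and a T-frame).
S5-tableau for the negation not ((Dia Box (not r and not p) implies (not r and not p)) or Box (not r implies p)):
1. not ((Dia Box (not r and not p) implies (not r and not p)) or Box (not r implies p)), w0
2. not (Dia Box (not r and not p) implies (not r and not p)), w0
3. not Box (not r implies p), w0
4. Dia Box (not r and not p), w0
5. not (not r and not p), w0
6. p, w0
7. not (not r implies p), w1
8. not r, w1
9. not p, w1
10. Box (not r and not p), w2
11. not r and not p, w0
12. not r, w0
13. not p, w0
Accessibility: w0Rw0, w0Rw1, w0Rw2, w1Rw0, w1Rw1, w1Rw2, w2Rw0, w2Rw1, w2Rw2
Branch closes: p and not p both at w0.
Every branch closes (one shown): valid in S5.

S5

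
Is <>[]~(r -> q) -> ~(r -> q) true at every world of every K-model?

Tableau for the negation ~(<>[]~(r -> q) -> ~(r -> q)):
1. ~(<>[]~(r -> q) -> ~(r -> q)), u
2. <>[]~(r -> q), u   [~->-rule on 1]
3. r -> q, u   [~->-rule on 1]
4. q, u   [->-rule on 3 (branches; this branch)]
5. []~(r -> q), v   [<>-rule on 2: fresh world v, uRv]
Accessibility: uRv
The negation has an open branch (countermodel exists).

Invalid (countermodel exists)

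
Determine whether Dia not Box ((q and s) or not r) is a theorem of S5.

No, not valid

Tableau for the negation not Dia not Box ((q and s) or not r):
1. not Dia not Box ((q and s) or not r), 0
2. Box ((q and s) or not r), 0
3. (q and s) or not r, 0
4. not r, 0
Accessibility: 0R0
The negation has an open branch (countermodel exists).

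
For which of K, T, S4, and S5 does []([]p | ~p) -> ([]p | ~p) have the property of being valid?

K-tableau for the negation ~([]([]p | ~p) -> ([]p | ~p)):
1. ~([]([]p | ~p) -> ([]p | ~p)), w0
2. []([]p | ~p), w0
3. ~([]p | ~p), w0
4. ~[]p, w0
5. p, w0
6. ~p, w1
7. []p | ~p, w1
Accessibility: w0Rw1
Complete open branch: countermodel on a K-frame, so not valid in K.
T-tableau for the negation ~([]([]p | ~p) -> ([]p | ~p)):
1. ~([]([]p | ~p) -> ([]p | ~p)), w0
2. []([]p | ~p), w0
3. ~([]p | ~p), w0
4. ~[]p, w0
5. p, w0
6. []p | ~p, w0
7. []p, w0
8. ~p, w1
9. []p | ~p, w1
10. p, w1
Accessibility: w0Rw0, w0Rw1, w1Rw1
Branch closes: p and ~p both at w1.
Every branch closes (one shown): valid in T, hence also in S4, S5 (every theorem of T is a theorem of S4 and S5).

T, S4, S5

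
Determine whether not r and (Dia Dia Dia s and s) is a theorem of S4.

No, not valid

Tableau for the negation not (not r and (Dia Dia Dia s and s)):
1. not (not r and (Dia Dia Dia s and s)), u
2. not (Dia Dia Dia s and s), u
3. not s, u
Accessibility: uRu
The negation has an open branch (countermodel exists).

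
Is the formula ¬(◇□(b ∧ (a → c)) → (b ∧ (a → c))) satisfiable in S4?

Satisfiable

1. ¬(◇□(b ∧ (a → c)) → (b ∧ (a → c))), 0
2. ◇□(b ∧ (a → c)), 0
3. ¬(b ∧ (a → c)), 0
4. ¬(a → c), 0
5. a, 0
6. ¬c, 0
7. □(b ∧ (a → c)), 1
8. b ∧ (a → c), 1
9. b, 1
10. a → c, 1
11. c, 1
Accessibility: 0R0, 0R1, 1R1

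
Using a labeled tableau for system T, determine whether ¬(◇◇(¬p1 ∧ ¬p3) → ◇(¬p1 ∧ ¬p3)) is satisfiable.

1. ¬(◇◇(¬p1 ∧ ¬p3) → ◇(¬p1 ∧ ¬p3)), u
2. ◇◇(¬p1 ∧ ¬p3), u
3. ¬◇(¬p1 ∧ ¬p3), u
4. ¬(¬p1 ∧ ¬p3), u
5. p3, u
6. ◇(¬p1 ∧ ¬p3), v
7. ¬(¬p1 ∧ ¬p3), v
8. p3, v
9. ¬p1 ∧ ¬p3, w
10. ¬p1, w
11. ¬p3, w
Accessibility: uRu, uRv, vRv, vRw, wRw

Satisfiable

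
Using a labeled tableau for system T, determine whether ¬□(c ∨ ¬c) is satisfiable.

1. ¬□(c ∨ ¬c), 0
2. ¬(c ∨ ¬c), 1   [¬□-rule on 1: fresh world 1, 0R1]
3. ¬c, 1   [¬∨-rule on 2]
4. c, 1   [¬∨-rule on 2]
Accessibility: 0R0, 0R1, 1R1
Branch closes: c and ¬c both at 1.
(One branch shown.) All branches close.

No, unsatisfiable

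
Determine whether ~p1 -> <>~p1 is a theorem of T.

Valid

Tableau for the negation ~(~p1 -> <>~p1):
1. ~(~p1 -> <>~p1), w0
2. ~p1, w0
3. ~<>~p1, w0
4. p1, w0
Accessibility: w0Rw0
Branch closes: p1 and ~p1 both at w0.
All branches of the negation close; one closing branch shown above.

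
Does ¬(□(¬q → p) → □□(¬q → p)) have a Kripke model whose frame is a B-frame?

Satisfiable

1. ¬(□(¬q → p) → □□(¬q → p)), w0
2. □(¬q → p), w0   [¬→-rule on 1]
3. ¬□□(¬q → p), w0   [¬→-rule on 1]
4. ¬q → p, w0   [□-rule on 2 via w0Rw0]
5. p, w0   [→-rule on 4 (branches; this branch)]
6. ¬□(¬q → p), w1   [¬□-rule on 3: fresh world w1, w0Rw1]
7. ¬q → p, w1   [□-rule on 2 via w0Rw1]
8. p, w1   [→-rule on 7 (branches; this branch)]
9. ¬(¬q → p), w2   [¬□-rule on 6: fresh world w2, w1Rw2]
10. ¬q, w2   [¬→-rule on 9]
11. ¬p, w2   [¬→-rule on 9]
Accessibility: w0Rw0, w0Rw1, w1Rw0, w1Rw1, w1Rw2, w2Rw1, w2Rw2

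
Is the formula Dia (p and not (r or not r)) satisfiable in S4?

Unsatisfiable

1. Dia (p and not (r or not r)), 0
2. p and not (r or not r), 1
3. p, 1
4. not (r or not r), 1
5. not r, 1
6. r, 1
Accessibility: 0R0, 0R1, 1R1
Branch closes: r and not r both at 1.
All branches of the tableau close; one closing branch shown above.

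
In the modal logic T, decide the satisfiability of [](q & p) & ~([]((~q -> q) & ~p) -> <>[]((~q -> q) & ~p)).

Unsatisfiable (every branch closes)

1. [](q & p) & ~([]((~q -> q) & ~p) -> <>[]((~q -> q) & ~p)), 0
2. [](q & p), 0
3. ~([]((~q -> q) & ~p) -> <>[]((~q -> q) & ~p)), 0
4. []((~q -> q) & ~p), 0
5. ~<>[]((~q -> q) & ~p), 0
6. q & p, 0
7. q, 0
8. p, 0
9. (~q -> q) & ~p, 0
10. ~q -> q, 0
11. ~p, 0
Accessibility: 0R0
Branch closes: p and ~p both at 0.
Every branch closes; the branch above is one of them.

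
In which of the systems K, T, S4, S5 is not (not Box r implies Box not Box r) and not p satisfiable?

S4-tableau for the formula:
1. not (not Box r implies Box not Box r) and not p, 0
2. not (not Box r implies Box not Box r), 0
3. not p, 0
4. not Box r, 0
5. not Box not Box r, 0
6. not r, 1
7. Box r, 2
8. r, 2
Accessibility: 0R0, 0R1, 0R2, 1R1, 2R2
Complete open branch: satisfiable in S4, hence also in K, T (this S4-model is also a K-model and a T-model).
S5-tableau for the formula:
1. not (not Box r implies Box not Box r) and not p, 0
2. not (not Box r implies Box not Box r), 0
3. not p, 0
4. not Box r, 0
5. not Box not Box r, 0
6. not r, 1
7. Box r, 2
8. r, 0
9. r, 1
Accessibility: 0R0, 0R1, 0R2, 1R0, 1R1, 1R2, 2R0, 2R1, 2R2
Branch closes: r and not r both at 1.
Every branch closes (one shown): unsatisfiable in S5.

K, T, S4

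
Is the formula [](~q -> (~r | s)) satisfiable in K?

1. [](~q -> (~r | s)), u

Satisfiable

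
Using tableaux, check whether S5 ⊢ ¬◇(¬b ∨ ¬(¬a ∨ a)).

Tableau for the negation ◇(¬b ∨ ¬(¬a ∨ a)):
1. ◇(¬b ∨ ¬(¬a ∨ a)), w0
2. ¬b ∨ ¬(¬a ∨ a), w1
3. ¬b, w1
Accessibility: w0Rw0, w0Rw1, w1Rw0, w1Rw1
The negation has an open branch (countermodel exists).

Invalid (countermodel exists)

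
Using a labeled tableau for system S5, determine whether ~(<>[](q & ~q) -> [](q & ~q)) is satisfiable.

No, unsatisfiable

1. ~(<>[](q & ~q) -> [](q & ~q)), w0
2. <>[](q & ~q), w0
3. ~[](q & ~q), w0
4. [](q & ~q), w1
5. q & ~q, w0
6. q, w0
7. ~q, w0
Accessibility: w0Rw0, w0Rw1, w1Rw0, w1Rw1
Branch closes: q and ~q both at w0.
(One branch shown.) All branches close.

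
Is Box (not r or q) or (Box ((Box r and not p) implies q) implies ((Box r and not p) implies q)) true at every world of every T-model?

Tableau for the negation not (Box (not r or q) or (Box ((Box r and not p) implies q) implies ((Box r and not p) implies q))):
1. not (Box (not r or q) or (Box ((Box r and not p) implies q) implies ((Box r and not p) implies q))), u
2. not Box (not r or q), u   [neg-or-rule on 1]
3. not (Box ((Box r and not p) implies q) implies ((Box r and not p) implies q)), u   [neg-or-rule on 1]
4. Box ((Box r and not p) implies q), u   [neg-implies-rule on 3]
5. not ((Box r and not p) implies q), u   [neg-implies-rule on 3]
6. Box r and not p, u   [neg-implies-rule on 5]
7. not q, u   [neg-implies-rule on 5]
8. Box r, u   [and-rule on 6]
9. not p, u   [and-rule on 6]
10. (Box r and not p) implies q, u   [Box-rule on 4 via uRu]
11. r, u   [Box-rule on 8 via uRu]
12. not (Box r and not p), u   [implies-rule on 10 (branches; this branch)]
13. not Box r, u   [neg-and-rule on 12 (branches; this branch)]
14. not (not r or q), v   [neg-Box-rule on 2: fresh world v, uRv]
15. r, v   [neg-or-rule on 14]
16. not q, v   [neg-or-rule on 14]
17. (Box r and not p) implies q, v   [Box-rule on 4 via uRv]
18. not (Box r and not p), v   [implies-rule on 17 (branches; this branch)]
19. p, v   [neg-and-rule on 18 (branches; this branch)]
20. not r, w   [neg-Box-rule on 13: fresh world w, uRw]
21. (Box r and not p) implies q, w   [Box-rule on 4 via uRw]
22. r, w   [Box-rule on 8 via uRw]
Accessibility: uRu, uRv, uRw, vRv, wRw
Branch closes: r and not r both at w.
Every branch of the negation's tableau closes; the branch above is one of them.

Yes, valid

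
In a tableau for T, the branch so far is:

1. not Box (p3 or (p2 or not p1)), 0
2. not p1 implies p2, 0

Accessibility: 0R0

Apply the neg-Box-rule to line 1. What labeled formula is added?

a fresh world 1 with 0R1, and not (p3 or (p2 or not p1)) at 1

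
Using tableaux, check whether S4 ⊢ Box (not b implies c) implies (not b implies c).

Valid

Tableau for the negation not (Box (not b implies c) implies (not b implies c)):
1. not (Box (not b implies c) implies (not b implies c)), u
2. Box (not b implies c), u
3. not (not b implies c), u
4. not b, u
5. not c, u
6. not b implies c, u
7. c, u
Accessibility: uRu
Branch closes: c and not c both at u.
All branches of the negation close; one closing branch shown above.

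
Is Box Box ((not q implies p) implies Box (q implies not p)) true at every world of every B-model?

Tableau for the negation not Box Box ((not q implies p) implies Box (q implies not p)):
1. not Box Box ((not q implies p) implies Box (q implies not p)), u
2. not Box ((not q implies p) implies Box (q implies not p)), v   [neg-Box-rule on 1: fresh world v, uRv]
3. not ((not q implies p) implies Box (q implies not p)), w   [neg-Box-rule on 2: fresh world w, vRw]
4. not q implies p, w   [neg-implies-rule on 3]
5. not Box (q implies not p), w   [neg-implies-rule on 3]
6. p, w   [implies-rule on 4 (branches; this branch)]
7. not (q implies not p), x   [neg-Box-rule on 5: fresh world x, wRx]
8. q, x   [neg-implies-rule on 7]
9. p, x   [neg-implies-rule on 7]
Accessibility: uRu, uRv, vRu, vRv, vRw, wRv, wRw, wRx, xRw, xRx
The negation has an open branch (countermodel exists).

No, not valid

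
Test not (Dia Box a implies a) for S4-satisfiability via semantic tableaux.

Satisfiable

1. not (Dia Box a implies a), 0
2. Dia Box a, 0
3. not a, 0
4. Box a, 1
5. a, 1
Accessibility: 0R0, 0R1, 1R1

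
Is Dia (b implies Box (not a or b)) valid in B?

Valid

Tableau for the negation not Dia (b implies Box (not a or b)):
1. not Dia (b implies Box (not a or b)), u
2. not (b implies Box (not a or b)), u
3. b, u
4. not Box (not a or b), u
5. not (not a or b), v
6. a, v
7. not b, v
8. not (b implies Box (not a or b)), v
9. b, v
10. not Box (not a or b), v
Accessibility: uRu, uRv, vRu, vRv
Branch closes: b and not b both at v.
All branches of the negation close; one closing branch shown above.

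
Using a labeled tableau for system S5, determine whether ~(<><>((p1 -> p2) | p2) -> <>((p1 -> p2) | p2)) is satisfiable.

1. ~(<><>((p1 -> p2) | p2) -> <>((p1 -> p2) | p2)), w0
2. <><>((p1 -> p2) | p2), w0   [~->-rule on 1]
3. ~<>((p1 -> p2) | p2), w0   [~->-rule on 1]
4. ~((p1 -> p2) | p2), w0   [~<>-rule on 3 via w0Rw0]
5. ~(p1 -> p2), w0   [~|-rule on 4]
6. ~p2, w0   [~|-rule on 4]
7. p1, w0   [~->-rule on 5]
8. <>((p1 -> p2) | p2), w1   [<>-rule on 2: fresh world w1, w0Rw1]
9. ~((p1 -> p2) | p2), w1   [~<>-rule on 3 via w0Rw1]
10. ~(p1 -> p2), w1   [~|-rule on 9]
11. ~p2, w1   [~|-rule on 9]
12. p1, w1   [~->-rule on 10]
13. (p1 -> p2) | p2, w2   [<>-rule on 8: fresh world w2, w1Rw2]
14. ~((p1 -> p2) | p2), w2   [~<>-rule on 3 via w0Rw2]
15. ~(p1 -> p2), w2   [~|-rule on 14]
16. ~p2, w2   [~|-rule on 14]
17. p1, w2   [~->-rule on 15]
18. p1 -> p2, w2   [|-rule on 13 (branches; this branch)]
19. p2, w2   [->-rule on 18 (branches; this branch)]
Accessibility: w0Rw0, w0Rw1, w0Rw2, w1Rw0, w1Rw1, w1Rw2, w2Rw0, w2Rw1, w2Rw2
Branch closes: p2 and ~p2 both at w2.
All branches of the tableau close; one closing branch shown above.

Unsatisfiable (every branch closes)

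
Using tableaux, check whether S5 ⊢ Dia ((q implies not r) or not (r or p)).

No, not valid

Tableau for the negation not Dia ((q implies not r) or not (r or p)):
1. not Dia ((q implies not r) or not (r or p)), u
2. not ((q implies not r) or not (r or p)), u
3. not (q implies not r), u
4. r or p, u
5. q, u
6. r, u
7. p, u
Accessibility: uRu
The negation has an open branch (countermodel exists).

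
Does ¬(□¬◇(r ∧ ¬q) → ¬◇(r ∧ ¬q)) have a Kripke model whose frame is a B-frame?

Unsatisfiable

1. ¬(□¬◇(r ∧ ¬q) → ¬◇(r ∧ ¬q)), u
2. □¬◇(r ∧ ¬q), u   [¬→-rule on 1]
3. ◇(r ∧ ¬q), u   [¬→-rule on 1]
4. ¬◇(r ∧ ¬q), u   [□-rule on 2 via uRu]
5. ¬(r ∧ ¬q), u   [¬◇-rule on 4 via uRu]
6. q, u   [¬∧-rule on 5 (branches; this branch)]
7. r ∧ ¬q, v   [◇-rule on 3: fresh world v, uRv]
8. r, v   [∧-rule on 7]
9. ¬q, v   [∧-rule on 7]
10. ¬◇(r ∧ ¬q), v   [□-rule on 2 via uRv]
11. ¬(r ∧ ¬q), v   [¬◇-rule on 4 via uRv]
12. q, v   [¬∧-rule on 11 (branches; this branch)]
Accessibility: uRu, uRv, vRu, vRv
Branch closes: q and ¬q both at v.
(One branch shown.) All branches close.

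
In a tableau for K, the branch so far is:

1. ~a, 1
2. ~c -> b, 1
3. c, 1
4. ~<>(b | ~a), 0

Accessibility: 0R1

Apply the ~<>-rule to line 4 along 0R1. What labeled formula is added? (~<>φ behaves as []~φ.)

~(b | ~a), 1

~<>φ behaves as []~φ: propagate the negated body to each accessible world.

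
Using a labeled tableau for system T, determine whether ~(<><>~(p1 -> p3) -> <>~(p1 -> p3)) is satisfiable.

Yes, satisfiable

1. ~(<><>~(p1 -> p3) -> <>~(p1 -> p3)), w0
2. <><>~(p1 -> p3), w0
3. ~<>~(p1 -> p3), w0
4. p1 -> p3, w0
5. p3, w0
6. <>~(p1 -> p3), w1
7. p1 -> p3, w1
8. p3, w1
9. ~(p1 -> p3), w2
10. p1, w2
11. ~p3, w2
Accessibility: w0Rw0, w0Rw1, w1Rw1, w1Rw2, w2Rw2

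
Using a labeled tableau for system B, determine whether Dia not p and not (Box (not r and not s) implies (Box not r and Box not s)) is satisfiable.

Unsatisfiable

1. Dia not p and not (Box (not r and not s) implies (Box not r and Box not s)), w0
2. Dia not p, w0
3. not (Box (not r and not s) implies (Box not r and Box not s)), w0
4. Box (not r and not s), w0
5. not (Box not r and Box not s), w0
6. not r and not s, w0
7. not r, w0
8. not s, w0
9. not Box not s, w0
10. not p, w1
11. not r and not s, w1
12. not r, w1
13. not s, w1
14. s, w2
15. not r and not s, w2
16. not r, w2
17. not s, w2
Accessibility: w0Rw0, w0Rw1, w0Rw2, w1Rw0, w1Rw1, w2Rw0, w2Rw2
Branch closes: s and not s both at w2.
All branches of the tableau close; one closing branch shown above.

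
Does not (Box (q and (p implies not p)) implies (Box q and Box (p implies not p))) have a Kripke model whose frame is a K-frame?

1. not (Box (q and (p implies not p)) implies (Box q and Box (p implies not p))), w0
2. Box (q and (p implies not p)), w0   [neg-implies-rule on 1]
3. not (Box q and Box (p implies not p)), w0   [neg-implies-rule on 1]
4. not Box (p implies not p), w0   [neg-and-rule on 3 (branches; this branch)]
5. not (p implies not p), w1   [neg-Box-rule on 4: fresh world w1, w0Rw1]
6. p, w1   [neg-implies-rule on 5]
7. q and (p implies not p), w1   [Box-rule on 2 via w0Rw1]
8. q, w1   [and-rule on 7]
9. p implies not p, w1   [and-rule on 7]
10. not p, w1   [implies-rule on 9 (branches; this branch)]
Accessibility: w0Rw1
Branch closes: p and not p both at w1.
(One branch shown.) All branches close.

Unsatisfiable (every branch closes)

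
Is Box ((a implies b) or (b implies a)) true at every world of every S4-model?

Valid

Tableau for the negation not Box ((a implies b) or (b implies a)):
1. not Box ((a implies b) or (b implies a)), 0
2. not ((a implies b) or (b implies a)), 1
3. not (a implies b), 1
4. not (b implies a), 1
5. a, 1
6. not b, 1
7. b, 1
8. not a, 1
Accessibility: 0R0, 0R1, 1R1
Branch closes: b and not b both at 1.
Every branch of the negation's tableau closes; the branch above is one of them.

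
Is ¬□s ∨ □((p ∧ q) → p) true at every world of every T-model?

Valid in T

Tableau for the negation ¬(¬□s ∨ □((p ∧ q) → p)):
1. ¬(¬□s ∨ □((p ∧ q) → p)), w0
2. □s, w0
3. ¬□((p ∧ q) → p), w0
4. s, w0
5. ¬((p ∧ q) → p), w1
6. p ∧ q, w1
7. ¬p, w1
8. p, w1
9. q, w1
Accessibility: w0Rw0, w0Rw1, w1Rw1
Branch closes: p and ¬p both at w1.
All branches of the negation close; one closing branch shown above.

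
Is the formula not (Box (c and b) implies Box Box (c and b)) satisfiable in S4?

Unsatisfiable

1. not (Box (c and b) implies Box Box (c and b)), w0
2. Box (c and b), w0
3. not Box Box (c and b), w0
4. c and b, w0
5. c, w0
6. b, w0
7. not Box (c and b), w1
8. c and b, w1
9. c, w1
10. b, w1
11. not (c and b), w2
12. c and b, w2
13. c, w2
14. b, w2
15. not b, w2
Accessibility: w0Rw0, w0Rw1, w0Rw2, w1Rw1, w1Rw2, w2Rw2
Branch closes: b and not b both at w2.
All branches of the tableau close; one closing branch shown above.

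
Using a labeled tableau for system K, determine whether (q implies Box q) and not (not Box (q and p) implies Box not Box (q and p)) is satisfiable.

Satisfiable (open branch found)

1. (q implies Box q) and not (not Box (q and p) implies Box not Box (q and p)), u
2. q implies Box q, u   [and-rule on 1]
3. not (not Box (q and p) implies Box not Box (q and p)), u   [and-rule on 1]
4. not Box (q and p), u   [neg-implies-rule on 3]
5. not Box not Box (q and p), u   [neg-implies-rule on 3]
6. Box q, u   [implies-rule on 2 (branches; this branch)]
7. not (q and p), v   [neg-Box-rule on 4: fresh world v, uRv]
8. q, v   [Box-rule on 6 via uRv]
9. not p, v   [neg-and-rule on 7 (branches; this branch)]
10. Box (q and p), w   [neg-Box-rule on 5: fresh world w, uRw]
11. q, w   [Box-rule on 6 via uRw]
Accessibility: uRv, uRw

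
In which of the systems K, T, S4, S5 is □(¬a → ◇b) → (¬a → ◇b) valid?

K-tableau for the negation ¬(□(¬a → ◇b) → (¬a → ◇b)):
1. ¬(□(¬a → ◇b) → (¬a → ◇b)), w0
2. □(¬a → ◇b), w0
3. ¬(¬a → ◇b), w0
4. ¬a, w0
5. ¬◇b, w0
Complete open branch: countermodel on a K-frame, so not valid in K.
T-tableau for the negation ¬(□(¬a → ◇b) → (¬a → ◇b)):
1. ¬(□(¬a → ◇b) → (¬a → ◇b)), w0
2. □(¬a → ◇b), w0
3. ¬(¬a → ◇b), w0
4. ¬a, w0
5. ¬◇b, w0
6. ¬a → ◇b, w0
7. ¬b, w0
8. ◇b, w0
9. b, w1
10. ¬a → ◇b, w1
11. ¬b, w1
Accessibility: w0Rw0, w0Rw1, w1Rw1
Branch closes: b and ¬b both at w1.
Every branch closes (one shown): valid in T, hence also in S4, S5 (every theorem of T is a theorem of S4 and S5).

T, S4, S5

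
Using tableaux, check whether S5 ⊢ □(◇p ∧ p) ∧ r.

Tableau for the negation ¬(□(◇p ∧ p) ∧ r):
1. ¬(□(◇p ∧ p) ∧ r), u
2. ¬r, u
Accessibility: uRu
The negation has an open branch (countermodel exists).

Invalid (countermodel exists)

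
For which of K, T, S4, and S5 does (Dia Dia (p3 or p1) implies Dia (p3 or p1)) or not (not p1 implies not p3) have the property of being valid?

S4, S5

S4-tableau for the negation not ((Dia Dia (p3 or p1) implies Dia (p3 or p1)) or not (not p1 implies not p3)):
1. not ((Dia Dia (p3 or p1) implies Dia (p3 or p1)) or not (not p1 implies not p3)), u
2. not (Dia Dia (p3 or p1) implies Dia (p3 or p1)), u
3. not p1 implies not p3, u
4. Dia Dia (p3 or p1), u
5. not Dia (p3 or p1), u
6. not (p3 or p1), u
7. not p3, u
8. not p1, u
9. Dia (p3 or p1), v
10. not (p3 or p1), v
11. not p3, v
12. not p1, v
13. p3 or p1, w
14. not (p3 or p1), w
15. not p3, w
16. not p1, w
17. p1, w
Accessibility: uRu, uRv, uRw, vRv, vRw, wRw
Branch closes: p1 and not p1 both at w.
Every branch closes (one shown): valid in S4, hence also in S5 (every theorem of S4 is a theorem of S5).
T-tableau for the negation not ((Dia Dia (p3 or p1) implies Dia (p3 or p1)) or not (not p1 implies not p3)):
1. not ((Dia Dia (p3 or p1) implies Dia (p3 or p1)) or not (not p1 implies not p3)), u
2. not (Dia Dia (p3 or p1) implies Dia (p3 or p1)), u
3. not p1 implies not p3, u
4. Dia Dia (p3 or p1), u
5. not Dia (p3 or p1), u
6. not (p3 or p1), u
7. not p3, u
8. not p1, u
9. Dia (p3 or p1), v
10. not (p3 or p1), v
11. not p3, v
12. not p1, v
13. p3 or p1, w
14. p1, w
Accessibility: uRu, uRv, vRv, vRw, wRw
Complete open branch: countermodel on a T-frame, so not valid in T, nor in K (the same frame is also a K-frame).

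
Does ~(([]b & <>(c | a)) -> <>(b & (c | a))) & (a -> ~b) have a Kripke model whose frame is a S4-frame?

No, unsatisfiable

1. ~(([]b & <>(c | a)) -> <>(b & (c | a))) & (a -> ~b), u
2. ~(([]b & <>(c | a)) -> <>(b & (c | a))), u
3. a -> ~b, u
4. []b & <>(c | a), u
5. ~<>(b & (c | a)), u
6. []b, u
7. <>(c | a), u
8. ~(b & (c | a)), u
9. b, u
10. ~a, u
11. ~(c | a), u
12. ~c, u
13. c | a, v
14. ~(b & (c | a)), v
15. b, v
16. a, v
17. ~(c | a), v
18. ~c, v
19. ~a, v
Accessibility: uRu, uRv, vRv
Branch closes: a and ~a both at v.
All branches of the tableau close; one closing branch shown above.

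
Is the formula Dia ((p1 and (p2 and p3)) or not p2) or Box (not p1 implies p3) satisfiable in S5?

Yes, satisfiable

1. Dia ((p1 and (p2 and p3)) or not p2) or Box (not p1 implies p3), u
2. Box (not p1 implies p3), u
3. not p1 implies p3, u
4. p3, u
Accessibility: uRu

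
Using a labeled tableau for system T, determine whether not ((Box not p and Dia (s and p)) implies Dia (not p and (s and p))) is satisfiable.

No, unsatisfiable

1. not ((Box not p and Dia (s and p)) implies Dia (not p and (s and p))), 0
2. Box not p and Dia (s and p), 0
3. not Dia (not p and (s and p)), 0
4. Box not p, 0
5. Dia (s and p), 0
6. not (not p and (s and p)), 0
7. not p, 0
8. not (s and p), 0
9. s and p, 1
10. s, 1
11. p, 1
12. not (not p and (s and p)), 1
13. not p, 1
Accessibility: 0R0, 0R1, 1R1
Branch closes: p and not p both at 1.
All branches of the tableau close; one closing branch shown above.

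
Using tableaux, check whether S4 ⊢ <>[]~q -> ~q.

No, not valid

Tableau for the negation ~(<>[]~q -> ~q):
1. ~(<>[]~q -> ~q), 0
2. <>[]~q, 0
3. q, 0
4. []~q, 1
5. ~q, 1
Accessibility: 0R0, 0R1, 1R1
The negation has an open branch (countermodel exists).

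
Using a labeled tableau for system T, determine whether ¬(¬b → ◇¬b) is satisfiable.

Unsatisfiable

1. ¬(¬b → ◇¬b), u
2. ¬b, u
3. ¬◇¬b, u
4. b, u
Accessibility: uRu
Branch closes: b and ¬b both at u.
Every branch closes; the branch above is one of them.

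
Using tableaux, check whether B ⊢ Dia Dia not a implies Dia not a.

Invalid (countermodel exists)

Tableau for the negation not (Dia Dia not a implies Dia not a):
1. not (Dia Dia not a implies Dia not a), u
2. Dia Dia not a, u
3. not Dia not a, u
4. a, u
5. Dia not a, v
6. a, v
7. not a, w
Accessibility: uRu, uRv, vRu, vRv, vRw, wRv, wRw
The negation has an open branch (countermodel exists).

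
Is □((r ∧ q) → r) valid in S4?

Valid in S4

Tableau for the negation ¬□((r ∧ q) → r):
1. ¬□((r ∧ q) → r), u
2. ¬((r ∧ q) → r), v
3. r ∧ q, v
4. ¬r, v
5. r, v
6. q, v
Accessibility: uRu, uRv, vRv
Branch closes: r and ¬r both at v.
All branches of the negation close; one closing branch shown above.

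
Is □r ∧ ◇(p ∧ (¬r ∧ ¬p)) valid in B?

Not valid

Tableau for the negation ¬(□r ∧ ◇(p ∧ (¬r ∧ ¬p))):
1. ¬(□r ∧ ◇(p ∧ (¬r ∧ ¬p))), u
2. ¬◇(p ∧ (¬r ∧ ¬p)), u
3. ¬(p ∧ (¬r ∧ ¬p)), u
4. ¬(¬r ∧ ¬p), u
5. p, u
Accessibility: uRu
The negation has an open branch (countermodel exists).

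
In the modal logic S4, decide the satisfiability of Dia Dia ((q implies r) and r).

1. Dia Dia ((q implies r) and r), w0
2. Dia ((q implies r) and r), w1
3. (q implies r) and r, w2
4. q implies r, w2
5. r, w2
Accessibility: w0Rw0, w0Rw1, w0Rw2, w1Rw1, w1Rw2, w2Rw2

Yes, satisfiable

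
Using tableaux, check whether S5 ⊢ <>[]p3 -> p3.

Yes, valid

Tableau for the negation ~(<>[]p3 -> p3):
1. ~(<>[]p3 -> p3), 0
2. <>[]p3, 0
3. ~p3, 0
4. []p3, 1
5. p3, 0
Accessibility: 0R0, 0R1, 1R0, 1R1
Branch closes: p3 and ~p3 both at 0.
Every branch of the negation's tableau closes; the branch above is one of them.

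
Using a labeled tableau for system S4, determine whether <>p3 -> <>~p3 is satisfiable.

1. <>p3 -> <>~p3, w0
2. <>~p3, w0   [->-rule on 1 (branches; this branch)]
3. ~p3, w1   [<>-rule on 2: fresh world w1, w0Rw1]
Accessibility: w0Rw0, w0Rw1, w1Rw1

Yes, satisfiable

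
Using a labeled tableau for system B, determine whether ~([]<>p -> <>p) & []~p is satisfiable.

Unsatisfiable

1. ~([]<>p -> <>p) & []~p, w0
2. ~([]<>p -> <>p), w0
3. []~p, w0
4. []<>p, w0
5. ~<>p, w0
6. ~p, w0
7. <>p, w0
8. p, w1
9. ~p, w1
Accessibility: w0Rw0, w0Rw1, w1Rw0, w1Rw1
Branch closes: p and ~p both at w1.
All branches of the tableau close; one closing branch shown above.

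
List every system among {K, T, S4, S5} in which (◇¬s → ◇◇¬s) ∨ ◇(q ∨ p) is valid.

T, S4, S5

T-tableau for the negation ¬((◇¬s → ◇◇¬s) ∨ ◇(q ∨ p)):
1. ¬((◇¬s → ◇◇¬s) ∨ ◇(q ∨ p)), u
2. ¬(◇¬s → ◇◇¬s), u
3. ¬◇(q ∨ p), u
4. ◇¬s, u
5. ¬◇◇¬s, u
6. ¬(q ∨ p), u
7. ¬q, u
8. ¬p, u
9. ¬◇¬s, u
10. s, u
11. ¬s, v
12. ¬(q ∨ p), v
13. ¬q, v
14. ¬p, v
15. ¬◇¬s, v
16. s, v
Accessibility: uRu, uRv, vRv
Branch closes: s and ¬s both at v.
Every branch closes (one shown): valid in T, hence also in S4, S5 (every theorem of T is a theorem of S4 and S5).
K-tableau for the negation ¬((◇¬s → ◇◇¬s) ∨ ◇(q ∨ p)):
1. ¬((◇¬s → ◇◇¬s) ∨ ◇(q ∨ p)), u
2. ¬(◇¬s → ◇◇¬s), u
3. ¬◇(q ∨ p), u
4. ◇¬s, u
5. ¬◇◇¬s, u
6. ¬s, v
7. ¬(q ∨ p), v
8. ¬q, v
9. ¬p, v
10. ¬◇¬s, v
Accessibility: uRv
Complete open branch: countermodel on a K-frame, so not valid in K.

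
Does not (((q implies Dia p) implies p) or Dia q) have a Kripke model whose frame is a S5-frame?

1. not (((q implies Dia p) implies p) or Dia q), 0
2. not ((q implies Dia p) implies p), 0
3. not Dia q, 0
4. q implies Dia p, 0
5. not p, 0
6. not q, 0
7. Dia p, 0
8. p, 1
9. not q, 1
Accessibility: 0R0, 0R1, 1R0, 1R1

Satisfiable (open branch found)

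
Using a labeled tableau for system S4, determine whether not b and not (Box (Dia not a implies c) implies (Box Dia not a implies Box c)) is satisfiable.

1. not b and not (Box (Dia not a implies c) implies (Box Dia not a implies Box c)), u
2. not b, u
3. not (Box (Dia not a implies c) implies (Box Dia not a implies Box c)), u
4. Box (Dia not a implies c), u
5. not (Box Dia not a implies Box c), u
6. Box Dia not a, u
7. not Box c, u
8. Dia not a implies c, u
9. Dia not a, u
10. c, u
11. not c, v
12. Dia not a implies c, v
13. Dia not a, v
14. not Dia not a, v
15. a, v
16. not a, w
17. Dia not a implies c, w
18. Dia not a, w
19. c, w
20. not a, x
21. Dia not a implies c, x
22. Dia not a, x
23. a, x
Accessibility: uRu, uRv, uRw, uRx, vRv, vRx, wRw, xRx
Branch closes: a and not a both at x.
(One branch shown.) All branches close.

Unsatisfiable (every branch closes)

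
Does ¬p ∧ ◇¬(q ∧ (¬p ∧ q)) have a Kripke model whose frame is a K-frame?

1. ¬p ∧ ◇¬(q ∧ (¬p ∧ q)), 0
2. ¬p, 0   [∧-rule on 1]
3. ◇¬(q ∧ (¬p ∧ q)), 0   [∧-rule on 1]
4. ¬(q ∧ (¬p ∧ q)), 1   [◇-rule on 3: fresh world 1, 0R1]
5. ¬(¬p ∧ q), 1   [¬∧-rule on 4 (branches; this branch)]
6. ¬q, 1   [¬∧-rule on 5 (branches; this branch)]
Accessibility: 0R1

Yes, satisfiable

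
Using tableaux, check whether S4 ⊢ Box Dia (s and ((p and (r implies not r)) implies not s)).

Invalid (countermodel exists)

Tableau for the negation not Box Dia (s and ((p and (r implies not r)) implies not s)):
1. not Box Dia (s and ((p and (r implies not r)) implies not s)), 0
2. not Dia (s and ((p and (r implies not r)) implies not s)), 1
3. not (s and ((p and (r implies not r)) implies not s)), 1
4. not ((p and (r implies not r)) implies not s), 1
5. p and (r implies not r), 1
6. s, 1
7. p, 1
8. r implies not r, 1
9. not r, 1
Accessibility: 0R0, 0R1, 1R1
The negation has an open branch (countermodel exists).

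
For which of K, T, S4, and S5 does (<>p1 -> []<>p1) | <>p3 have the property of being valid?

S5

S5-tableau for the negation ~((<>p1 -> []<>p1) | <>p3):
1. ~((<>p1 -> []<>p1) | <>p3), w0
2. ~(<>p1 -> []<>p1), w0
3. ~<>p3, w0
4. <>p1, w0
5. ~[]<>p1, w0
6. ~p3, w0
7. p1, w1
8. ~p3, w1
9. ~<>p1, w2
10. ~p3, w2
11. ~p1, w0
12. ~p1, w1
Accessibility: w0Rw0, w0Rw1, w0Rw2, w1Rw0, w1Rw1, w1Rw2, w2Rw0, w2Rw1, w2Rw2
Branch closes: p1 and ~p1 both at w1.
Every branch closes (one shown): valid in S5.
S4-tableau for the negation ~((<>p1 -> []<>p1) | <>p3):
1. ~((<>p1 -> []<>p1) | <>p3), w0
2. ~(<>p1 -> []<>p1), w0
3. ~<>p3, w0
4. <>p1, w0
5. ~[]<>p1, w0
6. ~p3, w0
7. p1, w1
8. ~p3, w1
9. ~<>p1, w2
10. ~p3, w2
11. ~p1, w2
Accessibility: w0Rw0, w0Rw1, w0Rw2, w1Rw1, w2Rw2
Complete open branch: countermodel on an S4-frame, so not valid in S4, nor in K, T (the same frame is also a K-frame and a T-frame).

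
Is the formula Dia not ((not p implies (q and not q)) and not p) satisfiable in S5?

Satisfiable (open branch found)

1. Dia not ((not p implies (q and not q)) and not p), u
2. not ((not p implies (q and not q)) and not p), v   [Dia-rule on 1: fresh world v, uRv]
3. p, v   [neg-and-rule on 2 (branches; this branch)]
Accessibility: uRu, uRv, vRu, vRv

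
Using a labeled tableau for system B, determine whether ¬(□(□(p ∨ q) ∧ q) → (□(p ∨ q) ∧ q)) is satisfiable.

No, unsatisfiable

1. ¬(□(□(p ∨ q) ∧ q) → (□(p ∨ q) ∧ q)), w0
2. □(□(p ∨ q) ∧ q), w0   [¬→-rule on 1]
3. ¬(□(p ∨ q) ∧ q), w0   [¬→-rule on 1]
4. □(p ∨ q) ∧ q, w0   [□-rule on 2 via w0Rw0]
5. □(p ∨ q), w0   [∧-rule on 4]
6. q, w0   [∧-rule on 4]
7. p ∨ q, w0   [□-rule on 5 via w0Rw0]
8. ¬□(p ∨ q), w0   [¬∧-rule on 3 (branches; this branch)]
9. ¬(p ∨ q), w1   [¬□-rule on 8: fresh world w1, w0Rw1]
10. ¬p, w1   [¬∨-rule on 9]
11. ¬q, w1   [¬∨-rule on 9]
12. □(p ∨ q) ∧ q, w1   [□-rule on 2 via w0Rw1]
13. □(p ∨ q), w1   [∧-rule on 12]
14. q, w1   [∧-rule on 12]
Accessibility: w0Rw0, w0Rw1, w1Rw0, w1Rw1
Branch closes: q and ¬q both at w1.
Every branch closes; the branch above is one of them.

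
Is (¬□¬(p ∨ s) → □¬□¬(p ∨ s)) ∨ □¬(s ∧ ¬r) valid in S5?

Tableau for the negation ¬((¬□¬(p ∨ s) → □¬□¬(p ∨ s)) ∨ □¬(s ∧ ¬r)):
1. ¬((¬□¬(p ∨ s) → □¬□¬(p ∨ s)) ∨ □¬(s ∧ ¬r)), u
2. ¬(¬□¬(p ∨ s) → □¬□¬(p ∨ s)), u
3. ¬□¬(s ∧ ¬r), u
4. ¬□¬(p ∨ s), u
5. ¬□¬□¬(p ∨ s), u
6. s ∧ ¬r, v
7. s, v
8. ¬r, v
9. p ∨ s, w
10. s, w
11. □¬(p ∨ s), x
12. ¬(p ∨ s), u
13. ¬p, u
14. ¬s, u
15. ¬(p ∨ s), v
16. ¬p, v
17. ¬s, v
Accessibility: uRu, uRv, uRw, uRx, vRu, vRv, vRw, vRx, wRu, wRv, wRw, wRx, xRu, xRv, xRw, xRx
Branch closes: s and ¬s both at v.
Every branch of the negation's tableau closes; the branch above is one of them.

Valid in S5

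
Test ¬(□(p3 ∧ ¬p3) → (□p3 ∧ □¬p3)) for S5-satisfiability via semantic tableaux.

1. ¬(□(p3 ∧ ¬p3) → (□p3 ∧ □¬p3)), 0
2. □(p3 ∧ ¬p3), 0
3. ¬(□p3 ∧ □¬p3), 0
4. p3 ∧ ¬p3, 0
5. p3, 0
6. ¬p3, 0
Accessibility: 0R0
Branch closes: p3 and ¬p3 both at 0.
All branches of the tableau close; one closing branch shown above.

No, unsatisfiable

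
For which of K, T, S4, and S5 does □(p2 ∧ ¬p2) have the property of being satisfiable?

K-tableau for the formula:
1. □(p2 ∧ ¬p2), u
Complete open branch: satisfiable in K.
T-tableau for the formula:
1. □(p2 ∧ ¬p2), u
2. p2 ∧ ¬p2, u   [□-rule on 1 via uRu]
3. p2, u   [∧-rule on 2]
4. ¬p2, u   [∧-rule on 2]
Accessibility: uRu
Branch closes: p2 and ¬p2 both at u.
Every branch closes (one shown): unsatisfiable in T, hence also in S4, S5 (every S4/S5-frame is a T-frame).

K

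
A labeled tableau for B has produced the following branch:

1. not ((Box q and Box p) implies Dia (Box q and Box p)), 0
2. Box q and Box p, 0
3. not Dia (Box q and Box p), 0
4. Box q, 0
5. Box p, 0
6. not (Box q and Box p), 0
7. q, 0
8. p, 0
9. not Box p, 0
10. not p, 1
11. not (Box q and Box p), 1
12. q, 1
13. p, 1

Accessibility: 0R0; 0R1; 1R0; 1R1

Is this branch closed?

Both p and not p appear at 1.

Closed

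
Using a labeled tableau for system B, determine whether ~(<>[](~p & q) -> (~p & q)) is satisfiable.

No, unsatisfiable

1. ~(<>[](~p & q) -> (~p & q)), 0
2. <>[](~p & q), 0
3. ~(~p & q), 0
4. ~q, 0
5. [](~p & q), 1
6. ~p & q, 0
7. ~p, 0
8. q, 0
Accessibility: 0R0, 0R1, 1R0, 1R1
Branch closes: q and ~q both at 0.
All branches of the tableau close; one closing branch shown above.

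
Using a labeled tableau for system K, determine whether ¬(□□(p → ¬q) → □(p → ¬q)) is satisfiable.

1. ¬(□□(p → ¬q) → □(p → ¬q)), u
2. □□(p → ¬q), u
3. ¬□(p → ¬q), u
4. ¬(p → ¬q), v
5. p, v
6. q, v
7. □(p → ¬q), v
Accessibility: uRv

Yes, satisfiable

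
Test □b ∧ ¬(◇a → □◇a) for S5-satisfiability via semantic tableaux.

1. □b ∧ ¬(◇a → □◇a), w0
2. □b, w0   [∧-rule on 1]
3. ¬(◇a → □◇a), w0   [∧-rule on 1]
4. ◇a, w0   [¬→-rule on 3]
5. ¬□◇a, w0   [¬→-rule on 3]
6. b, w0   [□-rule on 2 via w0Rw0]
7. a, w1   [◇-rule on 4: fresh world w1, w0Rw1]
8. b, w1   [□-rule on 2 via w0Rw1]
9. ¬◇a, w2   [¬□-rule on 5: fresh world w2, w0Rw2]
10. b, w2   [□-rule on 2 via w0Rw2]
11. ¬a, w0   [¬◇-rule on 9 via w2Rw0]
12. ¬a, w1   [¬◇-rule on 9 via w2Rw1]
Accessibility: w0Rw0, w0Rw1, w0Rw2, w1Rw0, w1Rw1, w1Rw2, w2Rw0, w2Rw1, w2Rw2
Branch closes: a and ¬a both at w1.
(One branch shown.) All branches close.

Unsatisfiable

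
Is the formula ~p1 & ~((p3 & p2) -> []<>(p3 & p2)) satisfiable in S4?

1. ~p1 & ~((p3 & p2) -> []<>(p3 & p2)), u
2. ~p1, u
3. ~((p3 & p2) -> []<>(p3 & p2)), u
4. p3 & p2, u
5. ~[]<>(p3 & p2), u
6. p3, u
7. p2, u
8. ~<>(p3 & p2), v
9. ~(p3 & p2), v
10. ~p2, v
Accessibility: uRu, uRv, vRv

Yes, satisfiable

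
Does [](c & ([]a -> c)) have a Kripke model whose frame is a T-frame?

Satisfiable

1. [](c & ([]a -> c)), w0
2. c & ([]a -> c), w0
3. c, w0
4. []a -> c, w0
Accessibility: w0Rw0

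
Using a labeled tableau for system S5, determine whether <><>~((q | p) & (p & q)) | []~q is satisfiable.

1. <><>~((q | p) & (p & q)) | []~q, u
2. []~q, u
3. ~q, u
Accessibility: uRu

Yes, satisfiable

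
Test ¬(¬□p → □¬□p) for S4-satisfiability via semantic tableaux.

Satisfiable (open branch found)

1. ¬(¬□p → □¬□p), w0
2. ¬□p, w0
3. ¬□¬□p, w0
4. ¬p, w1
5. □p, w2
6. p, w2
Accessibility: w0Rw0, w0Rw1, w0Rw2, w1Rw1, w2Rw2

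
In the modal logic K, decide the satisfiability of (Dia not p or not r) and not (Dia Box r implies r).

1. (Dia not p or not r) and not (Dia Box r implies r), 0
2. Dia not p or not r, 0   [and-rule on 1]
3. not (Dia Box r implies r), 0   [and-rule on 1]
4. Dia Box r, 0   [neg-implies-rule on 3]
5. not r, 0   [neg-implies-rule on 3]
6. Box r, 1   [Dia-rule on 4: fresh world 1, 0R1]
Accessibility: 0R1

Yes, satisfiable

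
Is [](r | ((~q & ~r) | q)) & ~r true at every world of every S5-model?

Not valid

Tableau for the negation ~([](r | ((~q & ~r) | q)) & ~r):
1. ~([](r | ((~q & ~r) | q)) & ~r), 0
2. r, 0
Accessibility: 0R0
The negation has an open branch (countermodel exists).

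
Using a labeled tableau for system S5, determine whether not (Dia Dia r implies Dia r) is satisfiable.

Unsatisfiable (every branch closes)

1. not (Dia Dia r implies Dia r), u
2. Dia Dia r, u
3. not Dia r, u
4. not r, u
5. Dia r, v
6. not r, v
7. r, w
8. not r, w
Accessibility: uRu, uRv, uRw, vRu, vRv, vRw, wRu, wRv, wRw
Branch closes: r and not r both at w.
(One branch shown.) All branches close.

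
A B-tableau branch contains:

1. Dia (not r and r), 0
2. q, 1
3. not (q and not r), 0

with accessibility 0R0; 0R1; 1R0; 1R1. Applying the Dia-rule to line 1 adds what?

a fresh world 2 with 0R2, and not r and r at 2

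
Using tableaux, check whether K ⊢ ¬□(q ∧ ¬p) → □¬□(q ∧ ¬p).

Tableau for the negation ¬(¬□(q ∧ ¬p) → □¬□(q ∧ ¬p)):
1. ¬(¬□(q ∧ ¬p) → □¬□(q ∧ ¬p)), 0
2. ¬□(q ∧ ¬p), 0   [¬→-rule on 1]
3. ¬□¬□(q ∧ ¬p), 0   [¬→-rule on 1]
4. ¬(q ∧ ¬p), 1   [¬□-rule on 2: fresh world 1, 0R1]
5. p, 1   [¬∧-rule on 4 (branches; this branch)]
6. □(q ∧ ¬p), 2   [¬□-rule on 3: fresh world 2, 0R2]
Accessibility: 0R1, 0R2
The negation has an open branch (countermodel exists).

No, not valid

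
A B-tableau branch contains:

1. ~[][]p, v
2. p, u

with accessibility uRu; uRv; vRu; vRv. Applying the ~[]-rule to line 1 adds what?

a fresh world w with vRw, and ~[]p at w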